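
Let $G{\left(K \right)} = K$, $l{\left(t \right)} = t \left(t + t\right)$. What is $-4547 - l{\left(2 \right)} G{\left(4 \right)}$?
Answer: $-4579$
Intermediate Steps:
$l{\left(t \right)} = 2 t^{2}$ ($l{\left(t \right)} = t 2 t = 2 t^{2}$)
$-4547 - l{\left(2 \right)} G{\left(4 \right)} = -4547 - 2 \cdot 2^{2} \cdot 4 = -4547 - 2 \cdot 4 \cdot 4 = -4547 - 8 \cdot 4 = -4547 - 32 = -4579$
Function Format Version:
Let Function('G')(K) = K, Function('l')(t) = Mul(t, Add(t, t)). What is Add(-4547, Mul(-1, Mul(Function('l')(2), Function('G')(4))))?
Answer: -4579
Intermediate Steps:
Function('l')(t) = Mul(2, Pow(t, 2)) (Function('l')(t) = Mul(t, Mul(2, t)) = Mul(2, Pow(t, 2)))
Add(-4547, Mul(-1, Mul(Function('l')(2), Function('G')(4)))) = Add(-4547, Mul(-1, Mul(Mul(2, Pow(2, 2)), 4))) = Add(-4547, Mul(-1, Mul(Mul(2, 4), 4))) = Add(-4547, Mul(-1, Mul(8, 4))) = Add(-4547, Mul(-1, 32)) = Add(-4547, -32) = -4579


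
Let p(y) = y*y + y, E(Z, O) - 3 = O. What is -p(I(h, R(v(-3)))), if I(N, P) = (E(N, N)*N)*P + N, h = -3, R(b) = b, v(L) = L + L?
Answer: -6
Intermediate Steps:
v(L) = 2*L
E(Z, O) = 3 + O
I(N, P) = N + N*P*(3 + N) (I(N, P) = ((3 + N)*N)*P + N = (N*(3 + N))*P + N = N*P*(3 + N) + N = N + N*P*(3 + N))
p(y) = y + y² (p(y) = y² + y = y + y²)
-p(I(h, R(v(-3)))) = -(-3*(1 + (2*(-3))*(3 - 3)))*(1 - 3*(1 + (2*(-3))*(3 - 3))) = -(-3*(1 - 6*0))*(1 - 3*(1 - 6*0)) = -(-3*(1 + 0))*(1 - 3*(1 + 0)) = -(-3*1)*(1 - 3*1) = -(-3)*(1 - 3) = -(-3)*(-2) = -1*6 = -6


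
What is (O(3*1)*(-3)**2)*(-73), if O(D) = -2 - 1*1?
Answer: 1971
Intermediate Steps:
O(D) = -3 (O(D) = -2 - 1 = -3)
(O(3*1)*(-3)**2)*(-73) = -3*(-3)**2*(-73) = -3*9*(-73) = -27*(-73) = 1971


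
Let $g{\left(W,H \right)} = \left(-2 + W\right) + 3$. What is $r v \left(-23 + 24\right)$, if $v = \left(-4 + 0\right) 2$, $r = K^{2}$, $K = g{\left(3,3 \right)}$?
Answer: $-128$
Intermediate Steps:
$g{\left(W,H \right)} = 1 + W$
$K = 4$ ($K = 1 + 3 = 4$)
$r = 16$ ($r = 4^{2} = 16$)
$v = -8$ ($v = \left(-4\right) 2 = -8$)
$r v \left(-23 + 24\right) = 16 \left(-8\right) \left(-23 + 24\right) = \left(-128\right) 1 = -128$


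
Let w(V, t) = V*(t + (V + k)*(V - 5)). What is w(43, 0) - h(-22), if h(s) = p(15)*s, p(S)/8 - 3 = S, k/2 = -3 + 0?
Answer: 63626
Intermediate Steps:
k = -6 (k = 2*(-3 + 0) = 2*(-3) = -6)
p(S) = 24 + 8*S
h(s) = 144*s (h(s) = (24 + 8*15)*s = (24 + 120)*s = 144*s)
w(V, t) = V*(t + (-6 + V)*(-5 + V)) (w(V, t) = V*(t + (V - 6)*(V - 5)) = V*(t + (-6 + V)*(-5 + V)))
w(43, 0) - h(-22) = 43*(30 + 0 + 43² - 11*43) - 144*(-22) = 43*(30 + 0 + 1849 - 473) - 1*(-3168) = 43*1406 + 3168 = 60458 + 3168 = 63626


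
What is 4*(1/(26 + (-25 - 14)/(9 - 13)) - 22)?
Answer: -12568/143 ≈ -87.888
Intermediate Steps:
4*(1/(26 + (-25 - 14)/(9 - 13)) - 22) = 4*(1/(26 - 39/(-4)) - 22) = 4*(1/(26 - 39*(-¼)) - 22) = 4*(1/(26 + 39/4) - 22) = 4*(1/(143/4) - 22) = 4*(4/143 - 22) = 4*(-3142/143) = -12568/143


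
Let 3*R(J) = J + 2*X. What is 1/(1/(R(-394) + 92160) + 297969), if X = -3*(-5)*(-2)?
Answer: 276026/82247191197 ≈ 3.3561e-6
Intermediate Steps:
X = -30 (X = 15*(-2) = -30)
R(J) = -20 + J/3 (R(J) = (J + 2*(-30))/3 = (J - 60)/3 = (-60 + J)/3 = -20 + J/3)
1/(1/(R(-394) + 92160) + 297969) = 1/(1/((-20 + (⅓)*(-394)) + 92160) + 297969) = 1/(1/((-20 - 394/3) + 92160) + 297969) = 1/(1/(-454/3 + 92160) + 297969) = 1/(1/(276026/3) + 297969) = 1/(3/276026 + 297969) = 1/(82247191197/276026) = 276026/82247191197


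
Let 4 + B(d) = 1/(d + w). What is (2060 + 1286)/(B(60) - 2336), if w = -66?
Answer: -20076/14041 ≈ -1.4298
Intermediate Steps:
B(d) = -4 + 1/(-66 + d) (B(d) = -4 + 1/(d - 66) = -4 + 1/(-66 + d))
(2060 + 1286)/(B(60) - 2336) = (2060 + 1286)/((265 - 4*60)/(-66 + 60) - 2336) = 3346/((265 - 240)/(-6) - 2336) = 3346/(-⅙*25 - 2336) = 3346/(-25/6 - 2336) = 3346/(-14041/6) = 3346*(-6/14041) = -20076/14041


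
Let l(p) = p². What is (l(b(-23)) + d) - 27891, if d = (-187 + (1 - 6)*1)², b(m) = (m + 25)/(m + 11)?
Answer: 323029/36 ≈ 8973.0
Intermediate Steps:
b(m) = (25 + m)/(11 + m)
d = 36864 (d = (-187 - 5*1)² = (-187 - 5)² = (-192)² = 36864)
(l(b(-23)) + d) - 27891 = (((25 - 23)/(11 - 23))² + 36864) - 27891 = ((2/(-12))² + 36864) - 27891 = ((-1/12*2)² + 36864) - 27891 = ((-⅙)² + 36864) - 27891 = (1/36 + 36864) - 27891 = 1327105/36 - 27891 = 323029/36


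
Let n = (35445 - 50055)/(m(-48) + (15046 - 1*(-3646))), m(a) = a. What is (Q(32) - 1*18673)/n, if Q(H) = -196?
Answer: 175896818/7305 ≈ 24079.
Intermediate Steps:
n = -7305/9322 (n = (35445 - 50055)/(-48 + (15046 - 1*(-3646))) = -14610/(-48 + (15046 + 3646)) = -14610/(-48 + 18692) = -14610/18644 = -14610*1/18644 = -7305/9322 ≈ -0.78363)
(Q(32) - 1*18673)/n = (-196 - 1*18673)/(-7305/9322) = (-196 - 18673)*(-9322/7305) = -18869*(-9322/7305) = 175896818/7305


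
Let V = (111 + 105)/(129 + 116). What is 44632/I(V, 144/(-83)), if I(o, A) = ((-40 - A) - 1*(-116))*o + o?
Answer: 22689793/35289 ≈ 642.97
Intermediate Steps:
V = 216/245 ≈ 0.88163
I(o, A) = o + o*(76 - A) (I(o, A) = ((-40 - A) + 116)*o + o = (76 - A)*o + o = o*(76 - A) + o = o + o*(76 - A))
44632/I(V, 144/(-83)) = 44632/((216*(77 - 144/(-83))/245)) = 44632/((216*(77 - 144*(-1)/83)/245)) = 44632/((216*(77 - 1*(-144/83))/245)) = 44632/((216*(77 + 144/83)/245)) = 44632/(((216/245)*(6535/83))) = 44632/(282312/4067) = 44632*(4067/282312) = 22689793/35289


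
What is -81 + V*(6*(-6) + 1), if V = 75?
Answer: -2706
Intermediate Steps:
-81 + V*(6*(-6) + 1) = -81 + 75*(6*(-6) + 1) = -81 + 75*(-36 + 1) = -81 + 75*(-35) = -81 - 2625 = -2706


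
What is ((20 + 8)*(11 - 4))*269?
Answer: 52724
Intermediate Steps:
((20 + 8)*(11 - 4))*269 = (28*7)*269 = 196*269 = 52724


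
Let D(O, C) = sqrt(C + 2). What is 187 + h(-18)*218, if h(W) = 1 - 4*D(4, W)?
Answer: 405 - 3488*I ≈ 405.0 - 3488.0*I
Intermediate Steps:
D(O, C) = sqrt(2 + C)
h(W) = 1 - 4*sqrt(2 + W)
187 + h(-18)*218 = 187 + (1 - 4*sqrt(2 - 18))*218 = 187 + (1 - 16*I)*218 = 187 + (218 - 3488*I) = 405 - 3488*I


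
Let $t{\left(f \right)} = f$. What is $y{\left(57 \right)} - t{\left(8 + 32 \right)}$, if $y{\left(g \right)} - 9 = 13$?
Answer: $-18$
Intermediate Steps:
$y{\left(g \right)} = 22$ ($y{\left(g \right)} = 9 + 13 = 22$)
$y{\left(57 \right)} - t{\left(8 + 32 \right)} = 22 - \left(8 + 32\right) = 22 - 40 = -18$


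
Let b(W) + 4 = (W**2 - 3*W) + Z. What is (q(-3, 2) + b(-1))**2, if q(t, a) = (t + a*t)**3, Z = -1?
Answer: 532900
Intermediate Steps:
b(W) = -5 + W**2 - 3*W (b(W) = -4 + ((W**2 - 3*W) - 1) = -4 + (-1 + W**2 - 3*W) = -5 + W**2 - 3*W)
(q(-3, 2) + b(-1))**2 = ((-3)**3*(1 + 2)**3 + (-5 + (-1)**2 - 3*(-1)))**2 = (-27*3**3 + (-5 + 1 + 3))**2 = (-27*27 - 1)**2 = (-729 - 1)**2 = (-730)**2 = 532900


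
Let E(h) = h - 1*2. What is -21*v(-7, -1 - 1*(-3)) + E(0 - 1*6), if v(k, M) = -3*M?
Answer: 118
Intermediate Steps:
E(h) = -2 + h (E(h) = h - 2 = -2 + h)
-21*v(-7, -1 - 1*(-3)) + E(0 - 1*6) = -(-63)*(-1 - 1*(-3)) + (-2 + (0 - 1*6)) = -(-63)*(-1 + 3) + (-2 + (0 - 6)) = -(-63)*2 + (-2 - 6) = -21*(-6) - 8 = 126 - 8 = 118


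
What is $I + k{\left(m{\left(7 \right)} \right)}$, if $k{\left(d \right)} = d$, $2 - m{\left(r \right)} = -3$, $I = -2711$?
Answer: $-2706$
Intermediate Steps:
$m{\left(r \right)} = 5$ ($m{\left(r \right)} = 2 - -3 = 2 + 3 = 5$)
$I + k{\left(m{\left(7 \right)} \right)} = -2711 + 5 = -2706$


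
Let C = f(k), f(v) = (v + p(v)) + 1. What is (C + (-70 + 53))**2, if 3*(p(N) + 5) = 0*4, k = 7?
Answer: 196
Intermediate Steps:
p(N) = -5 (p(N) = -5 + (0*4)/3 = -5 + (1/3)*0 = -5 + 0 = -5)
f(v) = -4 + v (f(v) = (v - 5) + 1 = (-5 + v) + 1 = -4 + v)
C = 3 (C = -4 + 7 = 3)
(C + (-70 + 53))**2 = (3 + (-70 + 53))**2 = (3 - 17)**2 = (-14)**2 = 196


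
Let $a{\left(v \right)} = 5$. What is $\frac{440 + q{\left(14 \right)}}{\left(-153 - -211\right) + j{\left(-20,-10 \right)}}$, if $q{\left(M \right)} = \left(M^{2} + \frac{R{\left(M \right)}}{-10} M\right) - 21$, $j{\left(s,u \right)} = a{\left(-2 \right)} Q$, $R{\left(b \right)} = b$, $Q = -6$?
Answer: $\frac{2977}{140} \approx 21.264$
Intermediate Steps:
$j{\left(s,u \right)} = -30$ ($j{\left(s,u \right)} = 5 \left(-6\right) = -30$)
$q{\left(M \right)} = -21 + \frac{9 M^{2}}{10}$ ($q{\left(M \right)} = \left(M^{2} + \frac{M}{-10} M\right) - 21 = \left(M^{2} + M \left(- \frac{1}{10}\right) M\right) - 21 = \left(M^{2} + - \frac{M}{10} M\right) - 21 = \left(M^{2} - \frac{M^{2}}{10}\right) - 21 = \frac{9 M^{2}}{10} - 21 = -21 + \frac{9 M^{2}}{10}$)
$\frac{440 + q{\left(14 \right)}}{\left(-153 - -211\right) + j{\left(-20,-10 \right)}} = \frac{440 - \left(21 - \frac{9 \cdot 14^{2}}{10}\right)}{\left(-153 - -211\right) - 30} = \frac{440 + \left(-21 + \frac{9}{10} \cdot 196\right)}{\left(-153 + 211\right) - 30} = \frac{440 + \left(-21 + \frac{882}{5}\right)}{58 - 30} = \frac{440 + \frac{777}{5}}{28} = \frac{2977}{5} \cdot \frac{1}{28} = \frac{2977}{140}$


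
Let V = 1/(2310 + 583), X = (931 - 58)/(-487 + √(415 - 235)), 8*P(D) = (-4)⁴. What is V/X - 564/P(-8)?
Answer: -356111945/20204712 + 2*√5/841863 ≈ -17.625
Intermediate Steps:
P(D) = 32 (P(D) = (⅛)*(-4)⁴ = (⅛)*256 = 32)
X = 873/(-487 + 6*√5) (X = 873/(-487 + √180) = 873/(-487 + 6*√5) ≈ -1.8434)
V = 1/2893 ≈ 0.00034566
V/X - 564/P(-8) = 1/(2893*(-425151/236989 - 5238*√5/236989)) - 564/32 = 1/(2893*(-425151/236989 - 5238*√5/236989)) - 564*1/32 = 1/(2893*(-425151/236989 - 5238*√5/236989)) - 141/8 = -141/8 + 1/(2893*(-425151/236989 - 5238*√5/236989))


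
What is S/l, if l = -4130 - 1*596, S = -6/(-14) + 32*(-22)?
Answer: 4925/33082 ≈ 0.14887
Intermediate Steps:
S = -4925/7 (S = -6*(-1/14) - 704 = 3/7 - 704 = -4925/7 ≈ -703.57)
l = -4726 (l = -4130 - 596 = -4726)
S/l = -4925/7/(-4726) = -4925/7*(-1/4726) = 4925/33082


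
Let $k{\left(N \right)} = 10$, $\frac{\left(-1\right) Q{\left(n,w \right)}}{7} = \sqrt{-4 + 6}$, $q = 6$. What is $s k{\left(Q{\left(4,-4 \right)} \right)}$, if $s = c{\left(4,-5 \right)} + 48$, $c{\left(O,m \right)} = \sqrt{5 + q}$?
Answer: $480 + 10 \sqrt{11} \approx 513.17$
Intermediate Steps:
$Q{\left(n,w \right)} = - 7 \sqrt{2}$ ($Q{\left(n,w \right)} = - 7 \sqrt{-4 + 6} = - 7 \sqrt{2}$)
$c{\left(O,m \right)} = \sqrt{11}$ ($c{\left(O,m \right)} = \sqrt{5 + 6} = \sqrt{11}$)
$s = 48 + \sqrt{11}$ ($s = \sqrt{11} + 48 = 48 + \sqrt{11} \approx 51.317$)
$s k{\left(Q{\left(4,-4 \right)} \right)} = \left(48 + \sqrt{11}\right) 10 = 480 + 10 \sqrt{11}$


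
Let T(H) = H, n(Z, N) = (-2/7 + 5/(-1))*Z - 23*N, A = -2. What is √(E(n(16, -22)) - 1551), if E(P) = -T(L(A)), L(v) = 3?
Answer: I*√1554 ≈ 39.421*I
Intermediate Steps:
n(Z, N) = -23*N - 37*Z/7 (n(Z, N) = (-2*⅐ + 5*(-1))*Z - 23*N = (-2/7 - 5)*Z - 23*N = -37*Z/7 - 23*N = -23*N - 37*Z/7)
E(P) = -3 (E(P) = -1*3 = -3)
√(E(n(16, -22)) - 1551) = √(-3 - 1551) = √(-1554) = I*√1554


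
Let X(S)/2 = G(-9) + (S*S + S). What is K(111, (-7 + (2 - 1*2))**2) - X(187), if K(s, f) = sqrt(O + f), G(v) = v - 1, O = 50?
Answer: -70292 + 3*sqrt(11) ≈ -70282.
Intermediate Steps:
G(v) = -1 + v
K(s, f) = sqrt(50 + f)
X(S) = -20 + 2*S + 2*S**2 (X(S) = 2*((-1 - 9) + (S*S + S)) = 2*(-10 + (S**2 + S)) = 2*(-10 + (S + S**2)) = 2*(-10 + S + S**2) = -20 + 2*S + 2*S**2)
K(111, (-7 + (2 - 1*2))**2) - X(187) = sqrt(50 + (-7 + (2 - 1*2))**2) - (-20 + 2*187 + 2*187**2) = sqrt(50 + (-7 + (2 - 2))**2) - (-20 + 374 + 2*34969) = sqrt(50 + (-7 + 0)**2) - (-20 + 374 + 69938) = sqrt(50 + (-7)**2) - 1*70292 = sqrt(50 + 49) - 70292 = sqrt(99) - 70292 = 3*sqrt(11) - 70292 = -70292 + 3*sqrt(11)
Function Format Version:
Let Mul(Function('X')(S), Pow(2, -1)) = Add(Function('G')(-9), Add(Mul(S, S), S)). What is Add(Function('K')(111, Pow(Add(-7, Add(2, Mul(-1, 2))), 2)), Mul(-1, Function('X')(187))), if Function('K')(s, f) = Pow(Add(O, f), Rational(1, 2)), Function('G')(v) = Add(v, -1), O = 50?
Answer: Add(-70292, Mul(3, Pow(11, Rational(1, 2)))) ≈ -70282.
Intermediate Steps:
Function('G')(v) = Add(-1, v)
Function('K')(s, f) = Pow(Add(50, f), Rational(1, 2))
Function('X')(S) = Add(-20, Mul(2, S), Mul(2, Pow(S, 2))) (Function('X')(S) = Mul(2, Add(Add(-1, -9), Add(Mul(S, S), S))) = Mul(2, Add(-10, Add(Pow(S, 2), S))) = Mul(2, Add(-10, Add(S, Pow(S, 2)))) = Mul(2, Add(-10, S, Pow(S, 2))) = Add(-20, Mul(2, S), Mul(2, Pow(S, 2))))
Add(Function('K')(111, Pow(Add(-7, Add(2, Mul(-1, 2))), 2)), Mul(-1, Function('X')(187))) = Add(Pow(Add(50, Pow(Add(-7, Add(2, Mul(-1, 2))), 2)), Rational(1, 2)), Mul(-1, Add(-20, Mul(2, 187), Mul(2, Pow(187, 2))))) = Add(Pow(Add(50, Pow(Add(-7, Add(2, -2)), 2)), Rational(1, 2)), Mul(-1, Add(-20, 374, Mul(2, 34969)))) = Add(Pow(Add(50, Pow(Add(-7, 0), 2)), Rational(1, 2)), Mul(-1, Add(-20, 374, 69938))) = Add(Pow(Add(50, Pow(-7, 2)), Rational(1, 2)), Mul(-1, 70292)) = Add(Pow(Add(50, 49), Rational(1, 2)), -70292) = Add(Pow(99, Rational(1, 2)), -70292) = Add(Mul(3, Pow(11, Rational(1, 2))), -70292) = Add(-70292, Mul(3, Pow(11, Rational(1, 2))))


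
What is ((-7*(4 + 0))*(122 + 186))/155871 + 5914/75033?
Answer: 10175426/433165509 ≈ 0.023491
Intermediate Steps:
((-7*(4 + 0))*(122 + 186))/155871 + 5914/75033 = (-7*4*308)*(1/155871) + 5914*(1/75033) = -28*308*(1/155871) + 5914/75033 = -8624*1/155871 + 5914/75033 = -8624/155871 + 5914/75033 = 10175426/433165509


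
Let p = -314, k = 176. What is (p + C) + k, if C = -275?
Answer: -413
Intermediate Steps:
(p + C) + k = (-314 - 275) + 176 = -589 + 176 = -413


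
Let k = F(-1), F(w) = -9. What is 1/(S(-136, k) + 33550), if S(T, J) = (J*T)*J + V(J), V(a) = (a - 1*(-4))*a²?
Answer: 1/22129 ≈ 4.5190e-5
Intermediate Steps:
k = -9
V(a) = a²*(4 + a) (V(a) = (a + 4)*a² = (4 + a)*a² = a²*(4 + a))
S(T, J) = T*J² + J²*(4 + J) (S(T, J) = (J*T)*J + J²*(4 + J) = T*J² + J²*(4 + J))
1/(S(-136, k) + 33550) = 1/((-9)²*(4 - 9 - 136) + 33550) = 1/(81*(-141) + 33550) = 1/(-11421 + 33550) = 1/22129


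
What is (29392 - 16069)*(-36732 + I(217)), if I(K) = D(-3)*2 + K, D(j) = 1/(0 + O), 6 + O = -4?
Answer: -2432460048/5 ≈ -4.8649e+8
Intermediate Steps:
O = -10 (O = -6 - 4 = -10)
D(j) = -⅒ (D(j) = 1/(0 - 10) = 1/(-10) = -⅒)
I(K) = -⅕ + K (I(K) = -⅒*2 + K = -⅕ + K)
(29392 - 16069)*(-36732 + I(217)) = (29392 - 16069)*(-36732 + (-⅕ + 217)) = 13323*(-36732 + 1084/5) = 13323*(-182576/5) = -2432460048/5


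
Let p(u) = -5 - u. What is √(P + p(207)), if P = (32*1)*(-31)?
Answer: 2*I*√301 ≈ 34.699*I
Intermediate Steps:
P = -992 (P = 32*(-31) = -992)
√(P + p(207)) = √(-992 + (-5 - 1*207)) = √(-992 + (-5 - 207)) = √(-992 - 212) = √(-1204) = 2*I*√301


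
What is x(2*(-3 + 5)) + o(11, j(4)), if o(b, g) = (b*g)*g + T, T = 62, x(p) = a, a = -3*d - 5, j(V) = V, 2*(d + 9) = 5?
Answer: 505/2 ≈ 252.50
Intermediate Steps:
d = -13/2 (d = -9 + (½)*5 = -9 + 5/2 = -13/2 ≈ -6.5000)
a = 29/2 (a = -3*(-13/2) - 5 = 39/2 - 5 = 29/2 ≈ 14.500)
x(p) = 29/2
o(b, g) = 62 + b*g² (o(b, g) = (b*g)*g + 62 = b*g² + 62 = 62 + b*g²)
x(2*(-3 + 5)) + o(11, j(4)) = 29/2 + (62 + 11*4²) = 29/2 + (62 + 11*16) = 29/2 + (62 + 176) = 29/2 + 238 = 505/2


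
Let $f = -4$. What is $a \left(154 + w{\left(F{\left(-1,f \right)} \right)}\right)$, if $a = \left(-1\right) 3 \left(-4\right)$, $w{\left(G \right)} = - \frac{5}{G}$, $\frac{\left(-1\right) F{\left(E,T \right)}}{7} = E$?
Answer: $\frac{12876}{7} \approx 1839.4$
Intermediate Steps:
$F{\left(E,T \right)} = - 7 E$
$a = 12$ ($a = \left(-3\right) \left(-4\right) = 12$)
$a \left(154 + w{\left(F{\left(-1,f \right)} \right)}\right) = 12 \left(154 - \frac{5}{\left(-7\right) \left(-1\right)}\right) = 12 \left(154 - \frac{5}{7}\right) = 12 \cdot \frac{1073}{7} = \frac{12876}{7}$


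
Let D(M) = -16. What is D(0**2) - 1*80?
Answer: -96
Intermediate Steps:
D(0**2) - 1*80 = -16 - 1*80 = -16 - 80 = -96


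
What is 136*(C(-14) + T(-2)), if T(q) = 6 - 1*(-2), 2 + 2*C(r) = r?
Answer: 0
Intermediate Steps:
C(r) = -1 + r/2
T(q) = 8 (T(q) = 6 + 2 = 8)
136*(C(-14) + T(-2)) = 136*((-1 + (1/2)*(-14)) + 8) = 136*((-1 - 7) + 8) = 136*(-8 + 8) = 136*0 = 0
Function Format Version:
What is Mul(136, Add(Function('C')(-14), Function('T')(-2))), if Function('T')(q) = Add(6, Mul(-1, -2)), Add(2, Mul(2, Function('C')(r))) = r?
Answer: 0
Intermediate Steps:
Function('C')(r) = Add(-1, Mul(Rational(1, 2), r))
Function('T')(q) = 8 (Function('T')(q) = Add(6, 2) = 8)
Mul(136, Add(Function('C')(-14), Function('T')(-2))) = Mul(136, Add(Add(-1, Mul(Rational(1, 2), -14)), 8)) = Mul(136, Add(Add(-1, -7), 8)) = Mul(136, Add(-8, 8)) = Mul(136, 0) = 0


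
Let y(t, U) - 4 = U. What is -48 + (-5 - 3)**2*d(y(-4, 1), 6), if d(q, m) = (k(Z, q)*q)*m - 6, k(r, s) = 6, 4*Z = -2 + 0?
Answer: 11088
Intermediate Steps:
Z = -1/2 (Z = (-2 + 0)/4 = (1/4)*(-2) = -1/2 ≈ -0.50000)
y(t, U) = 4 + U
d(q, m) = -6 + 6*m*q (d(q, m) = (6*q)*m - 6 = 6*m*q - 6 = -6 + 6*m*q)
-48 + (-5 - 3)**2*d(y(-4, 1), 6) = -48 + (-5 - 3)**2*(-6 + 6*6*(4 + 1)) = -48 + (-8)**2*(-6 + 6*6*5) = -48 + 64*(-6 + 180) = -48 + 64*174 = -48 + 11136 = 11088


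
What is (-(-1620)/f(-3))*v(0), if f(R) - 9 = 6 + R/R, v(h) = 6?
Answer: 1215/2 ≈ 607.50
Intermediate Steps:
f(R) = 16 (f(R) = 9 + (6 + R/R) = 9 + (6 + 1) = 9 + 7 = 16)
(-(-1620)/f(-3))*v(0) = -(-1620)/16*6 = -45*(-9/4)*6 = (405/4)*6 = 1215/2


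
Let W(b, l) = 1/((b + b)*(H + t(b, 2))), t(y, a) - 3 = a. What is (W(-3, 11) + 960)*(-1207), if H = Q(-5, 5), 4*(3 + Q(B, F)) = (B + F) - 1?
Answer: -24330706/21 ≈ -1.1586e+6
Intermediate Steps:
Q(B, F) = -13/4 + B/4 + F/4 (Q(B, F) = -3 + ((B + F) - 1)/4 = -3 + (-1 + B + F)/4 = -3 + (-1/4 + B/4 + F/4) = -13/4 + B/4 + F/4)
H = -13/4 (H = -13/4 + (1/4)*(-5) + (1/4)*5 = -13/4 - 5/4 + 5/4 = -13/4 ≈ -3.2500)
t(y, a) = 3 + a
W(b, l) = 2/(7*b) (W(b, l) = 1/((b + b)*(-13/4 + (3 + 2))) = 1/((2*b)*(-13/4 + 5)) = 1/((2*b)*(7/4)) = 1/(7*b/2) = 2/(7*b))
(W(-3, 11) + 960)*(-1207) = ((2/7)/(-3) + 960)*(-1207) = ((2/7)*(-1/3) + 960)*(-1207) = (-2/21 + 960)*(-1207) = (20158/21)*(-1207) = -24330706/21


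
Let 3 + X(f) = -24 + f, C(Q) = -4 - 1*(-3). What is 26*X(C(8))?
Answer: -728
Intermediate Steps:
C(Q) = -1 (C(Q) = -4 + 3 = -1)
X(f) = -27 + f (X(f) = -3 + (-24 + f) = -27 + f)
26*X(C(8)) = 26*(-27 - 1) = 26*(-28) = -728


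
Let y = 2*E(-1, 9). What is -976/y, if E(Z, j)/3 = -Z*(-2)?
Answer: 244/3 ≈ 81.333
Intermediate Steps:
E(Z, j) = 6*Z (E(Z, j) = 3*(-Z*(-2)) = 3*(2*Z) = 6*Z)
y = -12 (y = 2*(6*(-1)) = 2*(-6) = -12)
-976/y = -976/(-12) = -976*(-1/12) = 244/3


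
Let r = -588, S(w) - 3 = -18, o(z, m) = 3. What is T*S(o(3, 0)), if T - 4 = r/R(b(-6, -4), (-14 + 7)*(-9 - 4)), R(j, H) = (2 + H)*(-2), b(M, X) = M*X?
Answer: -3330/31 ≈ -107.42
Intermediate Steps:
S(w) = -15 (S(w) = 3 - 18 = -15)
R(j, H) = -4 - 2*H
T = 222/31 (T = 4 - 588/(-4 - 2*(-14 + 7)*(-9 - 4)) = 4 - 588/(-4 - (-14)*(-13)) = 4 - 588/(-4 - 2*91) = 4 - 588/(-4 - 182) = 4 - 588/(-186) = 4 - 588*(-1/186) = 4 + 98/31 = 222/31 ≈ 7.1613)
T*S(o(3, 0)) = (222/31)*(-15) = -3330/31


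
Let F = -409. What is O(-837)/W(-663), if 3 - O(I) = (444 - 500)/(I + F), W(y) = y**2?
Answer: 263/39121641 ≈ 6.7226e-6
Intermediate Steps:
O(I) = 3 + 56/(-409 + I) (O(I) = 3 - (444 - 500)/(I - 409) = 3 - (-56)/(-409 + I) = 3 + 56/(-409 + I))
O(-837)/W(-663) = ((-1171 + 3*(-837))/(-409 - 837))/((-663)**2) = ((-1171 - 2511)/(-1246))/439569 = -1/1246*(-3682)*(1/439569) = (263/89)*(1/439569) = 263/39121641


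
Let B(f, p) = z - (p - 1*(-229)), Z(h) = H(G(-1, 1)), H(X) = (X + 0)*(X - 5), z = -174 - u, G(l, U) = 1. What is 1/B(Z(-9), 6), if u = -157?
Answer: -1/252 ≈ -0.0039683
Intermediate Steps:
z = -17 (z = -174 - 1*(-157) = -174 + 157 = -17)
H(X) = X*(-5 + X)
Z(h) = -4 (Z(h) = 1*(-5 + 1) = 1*(-4) = -4)
B(f, p) = -246 - p (B(f, p) = -17 - (p - 1*(-229)) = -17 - (p + 229) = -17 - (229 + p) = -17 + (-229 - p) = -246 - p)
1/B(Z(-9), 6) = 1/(-246 - 1*6) = 1/(-246 - 6) = 1/(-252) = -1/252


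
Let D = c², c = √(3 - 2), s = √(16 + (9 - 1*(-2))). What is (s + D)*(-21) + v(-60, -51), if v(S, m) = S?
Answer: -81 - 63*√3 ≈ -190.12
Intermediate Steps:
s = 3*√3 (s = √(16 + (9 + 2)) = √(16 + 11) = √27 = 3*√3 ≈ 5.1962)
c = 1 (c = √1 = 1)
D = 1 (D = 1² = 1)
(s + D)*(-21) + v(-60, -51) = (3*√3 + 1)*(-21) - 60 = (1 + 3*√3)*(-21) - 60 = (-21 - 63*√3) - 60 = -81 - 63*√3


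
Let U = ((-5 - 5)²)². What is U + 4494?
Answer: 14494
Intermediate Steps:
U = 10000 (U = ((-10)²)² = 100² = 10000)
U + 4494 = 10000 + 4494 = 14494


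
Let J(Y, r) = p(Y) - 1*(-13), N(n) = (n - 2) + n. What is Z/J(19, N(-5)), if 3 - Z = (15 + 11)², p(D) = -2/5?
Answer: -3365/63 ≈ -53.413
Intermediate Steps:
p(D) = -⅖ (p(D) = -2*⅕ = -⅖)
N(n) = -2 + 2*n (N(n) = (-2 + n) + n = -2 + 2*n)
J(Y, r) = 63/5 (J(Y, r) = -⅖ - 1*(-13) = -⅖ + 13 = 63/5)
Z = -673 (Z = 3 - (15 + 11)² = 3 - 1*26² = 3 - 1*676 = 3 - 676 = -673)
Z/J(19, N(-5)) = -673/63/5 = -673*5/63 = -3365/63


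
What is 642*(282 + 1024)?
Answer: 838452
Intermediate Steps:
642*(282 + 1024) = 642*1306 = 838452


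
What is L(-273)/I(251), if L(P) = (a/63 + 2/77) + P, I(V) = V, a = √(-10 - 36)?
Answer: -21019/19327 + I*√46/15813 ≈ -1.0875 + 0.00042891*I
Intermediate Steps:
a = I*√46 (a = √(-46) = I*√46 ≈ 6.7823*I)
L(P) = 2/77 + P + I*√46/63 (L(P) = ((I*√46)/63 + 2/77) + P = ((I*√46)*(1/63) + 2*(1/77)) + P = (I*√46/63 + 2/77) + P = (2/77 + I*√46/63) + P = 2/77 + P + I*√46/63)
L(-273)/I(251) = (2/77 - 273 + I*√46/63)/251 = (-21019/77 + I*√46/63)*(1/251) = -21019/19327 + I*√46/15813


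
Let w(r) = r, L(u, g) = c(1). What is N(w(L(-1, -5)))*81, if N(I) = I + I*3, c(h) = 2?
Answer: 648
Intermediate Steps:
L(u, g) = 2
N(I) = 4*I (N(I) = I + 3*I = 4*I)
N(w(L(-1, -5)))*81 = (4*2)*81 = 8*81 = 648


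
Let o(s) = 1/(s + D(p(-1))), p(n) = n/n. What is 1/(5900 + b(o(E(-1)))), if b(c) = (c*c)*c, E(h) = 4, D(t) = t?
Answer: 125/737501 ≈ 0.00016949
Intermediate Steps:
p(n) = 1
o(s) = 1/(1 + s) (o(s) = 1/(s + 1) = 1/(1 + s))
b(c) = c**3 (b(c) = c**2*c = c**3)
1/(5900 + b(o(E(-1)))) = 1/(5900 + (1/(1 + 4))**3) = 1/(5900 + (1/5)**3) = 1/(5900 + 1/125) = 1/(737501/125) = 125/737501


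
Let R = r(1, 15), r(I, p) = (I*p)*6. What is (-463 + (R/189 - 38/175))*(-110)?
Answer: 5344658/105 ≈ 50902.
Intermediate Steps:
r(I, p) = 6*I*p
R = 90 (R = 6*1*15 = 90)
(-463 + (R/189 - 38/175))*(-110) = (-463 + (90/189 - 38/175))*(-110) = (-463 + (90*(1/189) - 38*1/175))*(-110) = (-463 + (10/21 - 38/175))*(-110) = (-463 + 136/525)*(-110) = -242939/525*(-110) = 5344658/105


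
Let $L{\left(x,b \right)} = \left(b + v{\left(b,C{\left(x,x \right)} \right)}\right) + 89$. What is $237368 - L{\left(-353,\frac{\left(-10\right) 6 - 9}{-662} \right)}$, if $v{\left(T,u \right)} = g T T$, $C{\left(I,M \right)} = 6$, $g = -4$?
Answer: $\frac{51993035721}{219122} \approx 2.3728 \cdot 10^{5}$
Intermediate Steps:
$v{\left(T,u \right)} = - 4 T^{2}$ ($v{\left(T,u \right)} = - 4 T T = - 4 T^{2}$)
$L{\left(x,b \right)} = 89 + b - 4 b^{2}$ ($L{\left(x,b \right)} = \left(b - 4 b^{2}\right) + 89 = 89 + b - 4 b^{2}$)
$237368 - L{\left(-353,\frac{\left(-10\right) 6 - 9}{-662} \right)} = 237368 - \left(89 + \frac{\left(-10\right) 6 - 9}{-662} - 4 \left(\frac{\left(-10\right) 6 - 9}{-662}\right)^{2}\right) = 237368 - \left(89 + \left(-60 - 9\right) \left(- \frac{1}{662}\right) - 4 \left(\left(-60 - 9\right) \left(- \frac{1}{662}\right)\right)^{2}\right) = 237368 - \left(89 - - \frac{69}{662} - 4 \left(\left(-69\right) \left(- \frac{1}{662}\right)\right)^{2}\right) = 237368 - \left(89 + \frac{69}{662} - 4 \left(\frac{69}{662}\right)^{2}\right) = 237368 - \left(89 + \frac{69}{662} - \frac{4761}{109561}\right) = 237368 - \frac{19515175}{219122} = \frac{51993035721}{219122}$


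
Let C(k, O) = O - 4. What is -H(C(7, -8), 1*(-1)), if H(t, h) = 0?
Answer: 0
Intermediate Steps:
C(k, O) = -4 + O
-H(C(7, -8), 1*(-1)) = -1*0 = 0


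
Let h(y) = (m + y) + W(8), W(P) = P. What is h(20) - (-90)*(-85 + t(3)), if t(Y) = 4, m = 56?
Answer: -7206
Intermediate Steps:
h(y) = 64 + y (h(y) = (56 + y) + 8 = 64 + y)
h(20) - (-90)*(-85 + t(3)) = (64 + 20) - (-90)*(-85 + 4) = 84 - (-90)*(-81) = 84 - 1*7290 = 84 - 7290 = -7206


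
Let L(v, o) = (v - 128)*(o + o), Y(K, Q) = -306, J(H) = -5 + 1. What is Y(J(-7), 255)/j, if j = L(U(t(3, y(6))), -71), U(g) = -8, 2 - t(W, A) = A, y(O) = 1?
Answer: -9/568 ≈ -0.015845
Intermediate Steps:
J(H) = -4
t(W, A) = 2 - A
L(v, o) = 2*o*(-128 + v) (L(v, o) = (-128 + v)*(2*o) = 2*o*(-128 + v))
j = 19312 (j = 2*(-71)*(-128 - 8) = 2*(-71)*(-136) = 19312)
Y(J(-7), 255)/j = -306/19312 = -306*1/19312 = -9/568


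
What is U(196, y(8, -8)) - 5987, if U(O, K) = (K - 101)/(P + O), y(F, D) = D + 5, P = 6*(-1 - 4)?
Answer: -496973/83 ≈ -5987.6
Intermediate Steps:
P = -30 (P = 6*(-5) = -30)
y(F, D) = 5 + D
U(O, K) = (-101 + K)/(-30 + O) (U(O, K) = (K - 101)/(-30 + O) = (-101 + K)/(-30 + O))
U(196, y(8, -8)) - 5987 = (-101 + (5 - 8))/(-30 + 196) - 5987 = (-101 - 3)/166 - 5987 = (1/166)*(-104) - 5987 = -52/83 - 5987 = -496973/83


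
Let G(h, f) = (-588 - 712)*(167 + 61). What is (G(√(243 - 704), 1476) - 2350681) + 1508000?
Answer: -1139081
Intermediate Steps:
G(h, f) = -296400 (G(h, f) = -1300*228 = -296400)
(G(√(243 - 704), 1476) - 2350681) + 1508000 = (-296400 - 2350681) + 1508000 = -2647081 + 1508000 = -1139081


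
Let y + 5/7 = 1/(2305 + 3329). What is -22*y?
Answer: 309793/19719 ≈ 15.710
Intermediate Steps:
y = -28163/39438 (y = -5/7 + 1/(2305 + 3329) = -5/7 + 1/5634 = -28163/39438 ≈ -0.71411)
-22*y = -22*(-28163/39438) = 309793/19719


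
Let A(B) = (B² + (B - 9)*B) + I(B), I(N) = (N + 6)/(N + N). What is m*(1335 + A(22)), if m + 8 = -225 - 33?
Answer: -6161092/11 ≈ -5.6010e+5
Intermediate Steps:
I(N) = (6 + N)/(2*N) (I(N) = (6 + N)/((2*N)) = (6 + N)*(1/(2*N)) = (6 + N)/(2*N))
A(B) = B² + B*(-9 + B) + (6 + B)/(2*B) (A(B) = (B² + (B - 9)*B) + (6 + B)/(2*B) = (B² + (-9 + B)*B) + (6 + B)/(2*B) = (B² + B*(-9 + B)) + (6 + B)/(2*B) = B² + B*(-9 + B) + (6 + B)/(2*B))
m = -266 (m = -8 + (-225 - 33) = -8 - 258 = -266)
m*(1335 + A(22)) = -266*(1335 + (½ - 9*22 + 2*22² + 3/22)) = -266*(1335 + (½ - 198 + 2*484 + 3*(1/22))) = -266*(1335 + (½ - 198 + 968 + 3/22)) = -266*(1335 + 8477/11) = -266*23162/11 = -6161092/11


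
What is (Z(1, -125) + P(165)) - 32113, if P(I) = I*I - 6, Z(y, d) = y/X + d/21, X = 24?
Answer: -274395/56 ≈ -4899.9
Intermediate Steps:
Z(y, d) = d/21 + y/24 (Z(y, d) = y/24 + d/21 = d/21 + y/24)
P(I) = -6 + I² (P(I) = I² - 6 = -6 + I²)
(Z(1, -125) + P(165)) - 32113 = (((1/21)*(-125) + (1/24)*1) + (-6 + 165²)) - 32113 = ((-125/21 + 1/24) + (-6 + 27225)) - 32113 = (-331/56 + 27219) - 32113 = 1523933/56 - 32113 = -274395/56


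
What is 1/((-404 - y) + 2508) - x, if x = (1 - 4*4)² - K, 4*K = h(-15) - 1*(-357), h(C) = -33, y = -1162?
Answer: -470303/3266 ≈ -144.00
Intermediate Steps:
K = 81 (K = (-33 - 1*(-357))/4 = (-33 + 357)/4 = (¼)*324 = 81)
x = 144 (x = (1 - 4*4)² - 1*81 = (1 - 16)² - 81 = (-15)² - 81 = 225 - 81 = 144)
1/((-404 - y) + 2508) - x = 1/((-404 - 1*(-1162)) + 2508) - 1*144 = 1/((-404 + 1162) + 2508) - 144 = 1/(758 + 2508) - 144 = 1/3266 - 144 = -470303/3266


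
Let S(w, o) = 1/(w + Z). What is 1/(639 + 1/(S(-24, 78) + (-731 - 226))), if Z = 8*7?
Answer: 30623/19568065 ≈ 0.0015649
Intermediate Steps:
Z = 56
S(w, o) = 1/(56 + w) (S(w, o) = 1/(w + 56) = 1/(56 + w))
1/(639 + 1/(S(-24, 78) + (-731 - 226))) = 1/(639 + 1/(1/(56 - 24) + (-731 - 226))) = 1/(639 + 1/(1/32 - 957)) = 1/(639 + 1/(-30623/32)) = 1/(639 - 32/30623) = 1/(19568065/30623) = 30623/19568065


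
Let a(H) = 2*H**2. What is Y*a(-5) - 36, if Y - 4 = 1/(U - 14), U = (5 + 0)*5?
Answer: 1854/11 ≈ 168.55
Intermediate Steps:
U = 25 (U = 5*5 = 25)
Y = 45/11 (Y = 4 + 1/(25 - 14) = 4 + 1/11 = 45/11 ≈ 4.0909)
Y*a(-5) - 36 = 45*(2*(-5)**2)/11 - 36 = 45*(2*25)/11 - 36 = (45/11)*50 - 36 = 2250/11 - 36 = 1854/11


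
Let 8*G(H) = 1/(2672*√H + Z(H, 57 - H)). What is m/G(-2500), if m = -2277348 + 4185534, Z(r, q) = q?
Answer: 39033852816 + 2039469196800*I ≈ 3.9034e+10 + 2.0395e+12*I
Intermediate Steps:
m = 1908186
G(H) = 1/(8*(57 - H + 2672*√H)) (G(H) = 1/(8*(2672*√H + (57 - H))) = 1/(8*(57 - H + 2672*√H)))
m/G(-2500) = 1908186/((1/(8*(57 - 1*(-2500) + 2672*√(-2500))))) = 1908186/((1/(8*(57 + 2500 + 2672*(50*I))))) = 1908186/((1/(8*(57 + 2500 + 133600*I)))) = 1908186/((1/(8*(2557 + 133600*I)))) = 1908186/((((2557 - 133600*I)/17855498249)/8)) = 1908186/(((2557 - 133600*I)/142843985992)) = 1908186*(20456 + 1068800*I) = 39033852816 + 2039469196800*I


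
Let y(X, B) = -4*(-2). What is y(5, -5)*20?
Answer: 160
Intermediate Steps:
y(X, B) = 8
y(5, -5)*20 = 8*20 = 160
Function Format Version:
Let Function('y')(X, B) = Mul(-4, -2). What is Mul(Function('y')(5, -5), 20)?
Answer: 160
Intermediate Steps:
Function('y')(X, B) = 8
Mul(Function('y')(5, -5), 20) = Mul(8, 20) = 160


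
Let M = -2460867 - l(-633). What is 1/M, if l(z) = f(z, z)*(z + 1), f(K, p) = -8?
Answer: -1/2465923 ≈ -4.0553e-7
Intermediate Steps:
l(z) = -8 - 8*z (l(z) = -8*(z + 1) = -8*(1 + z) = -8 - 8*z)
M = -2465923 (M = -2460867 - (-8 - 8*(-633)) = -2460867 - (-8 + 5064) = -2460867 - 1*5056 = -2460867 - 5056 = -2465923)
1/M = 1/(-2465923) = -1/2465923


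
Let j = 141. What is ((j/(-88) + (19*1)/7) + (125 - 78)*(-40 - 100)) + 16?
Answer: -4042739/616 ≈ -6562.9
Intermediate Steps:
((j/(-88) + (19*1)/7) + (125 - 78)*(-40 - 100)) + 16 = ((141/(-88) + (19*1)/7) + (125 - 78)*(-40 - 100)) + 16 = ((141*(-1/88) + 19*(⅐)) + 47*(-140)) + 16 = ((-141/88 + 19/7) - 6580) + 16 = (685/616 - 6580) + 16 = -4052595/616 + 16 = -4042739/616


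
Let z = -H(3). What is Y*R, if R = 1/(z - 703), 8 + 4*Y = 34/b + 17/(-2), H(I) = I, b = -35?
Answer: 1223/197680 ≈ 0.0061868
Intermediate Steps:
Y = -1223/280 (Y = -2 + (34/(-35) + 17/(-2))/4 = -2 + (34*(-1/35) + 17*(-½))/4 = -2 + (-34/35 - 17/2)/4 = -2 + (¼)*(-663/70) = -2 - 663/280 = -1223/280 ≈ -4.3679)
z = -3 (z = -1*3 = -3)
R = -1/706 (R = 1/(-3 - 703) = 1/(-706) = -1/706 ≈ -0.0014164)
Y*R = -1223/280*(-1/706) = 1223/197680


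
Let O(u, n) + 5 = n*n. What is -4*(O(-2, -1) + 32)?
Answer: -112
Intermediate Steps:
O(u, n) = -5 + n**2 (O(u, n) = -5 + n*n = -5 + n**2)
-4*(O(-2, -1) + 32) = -4*((-5 + (-1)**2) + 32) = -4*((-5 + 1) + 32) = -4*(-4 + 32) = -112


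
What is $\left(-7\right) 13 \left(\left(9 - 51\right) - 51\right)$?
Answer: $8463$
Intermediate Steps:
$\left(-7\right) 13 \left(\left(9 - 51\right) - 51\right) = - 91 \left(\left(9 - 51\right) - 51\right) = - 91 \left(-42 - 51\right) = \left(-91\right) \left(-93\right) = 8463$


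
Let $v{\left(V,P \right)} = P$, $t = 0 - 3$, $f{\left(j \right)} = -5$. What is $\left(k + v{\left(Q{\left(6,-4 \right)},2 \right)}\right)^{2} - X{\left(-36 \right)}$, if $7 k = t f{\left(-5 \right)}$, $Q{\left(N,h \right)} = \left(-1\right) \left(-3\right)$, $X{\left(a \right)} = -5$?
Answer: $\frac{1086}{49} \approx 22.163$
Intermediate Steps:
$t = -3$ ($t = 0 - 3 = -3$)
$Q{\left(N,h \right)} = 3$
$k = \frac{15}{7}$ ($k = \frac{\left(-3\right) \left(-5\right)}{7} = \frac{1}{7} \cdot 15 = \frac{15}{7} \approx 2.1429$)
$\left(k + v{\left(Q{\left(6,-4 \right)},2 \right)}\right)^{2} - X{\left(-36 \right)} = \left(\frac{15}{7} + 2\right)^{2} - -5 = \left(\frac{29}{7}\right)^{2} + 5 = \frac{841}{49} + 5 = \frac{1086}{49}$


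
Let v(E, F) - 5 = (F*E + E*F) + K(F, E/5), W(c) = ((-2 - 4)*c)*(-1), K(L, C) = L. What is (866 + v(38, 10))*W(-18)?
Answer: -177228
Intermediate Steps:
W(c) = 6*c (W(c) = -6*c*(-1) = 6*c)
v(E, F) = 5 + F + 2*E*F (v(E, F) = 5 + ((F*E + E*F) + F) = 5 + ((E*F + E*F) + F) = 5 + (2*E*F + F) = 5 + (F + 2*E*F) = 5 + F + 2*E*F)
(866 + v(38, 10))*W(-18) = (866 + (5 + 10 + 2*38*10))*(6*(-18)) = (866 + (5 + 10 + 760))*(-108) = (866 + 775)*(-108) = 1641*(-108) = -177228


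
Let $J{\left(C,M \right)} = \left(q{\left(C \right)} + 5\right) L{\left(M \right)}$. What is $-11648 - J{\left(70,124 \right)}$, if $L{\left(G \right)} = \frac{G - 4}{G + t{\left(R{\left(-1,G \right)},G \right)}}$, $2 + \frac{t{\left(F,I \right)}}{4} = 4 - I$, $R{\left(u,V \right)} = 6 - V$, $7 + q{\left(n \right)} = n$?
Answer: $- \frac{1057928}{91} \approx -11626.0$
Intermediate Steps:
$q{\left(n \right)} = -7 + n$
$t{\left(F,I \right)} = 8 - 4 I$ ($t{\left(F,I \right)} = -8 + 4 \left(4 - I\right) = -8 - \left(-16 + 4 I\right) = 8 - 4 I$)
$L{\left(G \right)} = \frac{-4 + G}{8 - 3 G}$ ($L{\left(G \right)} = \frac{G - 4}{G - \left(-8 + 4 G\right)} = \frac{-4 + G}{8 - 3 G}$)
$J{\left(C,M \right)} = \frac{\left(-2 + C\right) \left(4 - M\right)}{-8 + 3 M}$ ($J{\left(C,M \right)} = \left(\left(-7 + C\right) + 5\right) \frac{4 - M}{-8 + 3 M} = \left(-2 + C\right) \frac{4 - M}{-8 + 3 M} = \frac{\left(-2 + C\right) \left(4 - M\right)}{-8 + 3 M}$)
$-11648 - J{\left(70,124 \right)} = -11648 - - \frac{\left(-4 + 124\right) \left(-2 + 70\right)}{-8 + 3 \cdot 124} = -11648 - \left(-1\right) \frac{1}{-8 + 372} \cdot 120 \cdot 68 = -11648 - \left(-1\right) \frac{1}{364} \cdot 120 \cdot 68 = -11648 - - \frac{2040}{91} = -11648 + \frac{2040}{91} = - \frac{1057928}{91}$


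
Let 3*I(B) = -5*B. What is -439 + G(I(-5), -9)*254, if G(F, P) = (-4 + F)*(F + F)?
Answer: 161149/9 ≈ 17905.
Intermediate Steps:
I(B) = -5*B/3 (I(B) = (-5*B)/3 = -5*B/3)
G(F, P) = 2*F*(-4 + F) (G(F, P) = (-4 + F)*(2*F) = 2*F*(-4 + F))
-439 + G(I(-5), -9)*254 = -439 + (2*(-5/3*(-5))*(-4 - 5/3*(-5)))*254 = -439 + (2*(25/3)*(-4 + 25/3))*254 = -439 + (2*(25/3)*(13/3))*254 = -439 + (650/9)*254 = -439 + 165100/9 = 161149/9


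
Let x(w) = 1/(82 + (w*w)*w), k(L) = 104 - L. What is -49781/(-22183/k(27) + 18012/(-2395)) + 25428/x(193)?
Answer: 1423668005817982849/7787887 ≈ 1.8281e+11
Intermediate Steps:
x(w) = 1/(82 + w**3) (x(w) = 1/(82 + w**2*w) = 1/(82 + w**3))
-49781/(-22183/k(27) + 18012/(-2395)) + 25428/x(193) = -49781/(-22183/(104 - 1*27) + 18012/(-2395)) + 25428/(1/(82 + 193**3)) = -49781/(-22183/(104 - 27) + 18012*(-1/2395)) + 25428/(1/(82 + 7189057)) = -49781/(-22183/77 - 18012/2395) + 25428/(1/7189139) = -49781/(-22183*1/77 - 18012/2395) + 25428/(1/7189139) = -49781/(-3169/11 - 18012/2395) + 25428*7189139 = -49781/(-7787887/26345) + 182805426492 = -49781*(-26345/7787887) + 182805426492 = 1311480445/7787887 + 182805426492 = 1423668005817982849/7787887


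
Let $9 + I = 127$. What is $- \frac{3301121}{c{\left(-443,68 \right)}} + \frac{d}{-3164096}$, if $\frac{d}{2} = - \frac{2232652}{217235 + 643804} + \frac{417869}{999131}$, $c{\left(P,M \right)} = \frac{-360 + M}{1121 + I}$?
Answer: $\frac{47988776050994585380343365}{3426019063251823584} \approx 1.4007 \cdot 10^{7}$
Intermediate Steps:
$I = 118$ ($I = -9 + 127 = 118$)
$c{\left(P,M \right)} = - \frac{120}{413} + \frac{M}{1239}$ ($c{\left(P,M \right)} = \frac{-360 + M}{1121 + 118} = \frac{-360 + M}{1239} = \left(-360 + M\right) \frac{1}{1239} = - \frac{120}{413} + \frac{M}{1239}$)
$d = - \frac{129028297898}{29665198521}$ ($d = 2 \left(- \frac{2232652}{217235 + 643804} + \frac{417869}{999131}\right) = 2 \left(- \frac{2232652}{861039} + 417869 \cdot \frac{1}{999131}\right) = 2 \left(\left(-2232652\right) \frac{1}{861039} + \frac{417869}{999131}\right) = 2 \left(- \frac{76988}{29691} + \frac{417869}{999131}\right) = 2 \left(- \frac{64514148949}{29665198521}\right) = - \frac{129028297898}{29665198521} \approx -4.3495$)
$- \frac{3301121}{c{\left(-443,68 \right)}} + \frac{d}{-3164096} = - \frac{3301121}{- \frac{120}{413} + \frac{1}{1239} \cdot 68} - \frac{129028297898}{29665198521 \left(-3164096\right)} = - \frac{3301121}{- \frac{120}{413} + \frac{68}{1239}} - - \frac{64514148949}{46931767989751008} = - \frac{3301121}{- \frac{292}{1239}} + \frac{64514148949}{46931767989751008} = \left(-3301121\right) \left(- \frac{1239}{292}\right) + \frac{64514148949}{46931767989751008} = \frac{4090088919}{292} + \frac{64514148949}{46931767989751008} = \frac{47988776050994585380343365}{3426019063251823584}$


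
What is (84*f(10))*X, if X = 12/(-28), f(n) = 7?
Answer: -252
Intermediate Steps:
X = -3/7 (X = 12*(-1/28) = -3/7 ≈ -0.42857)
(84*f(10))*X = (84*7)*(-3/7) = 588*(-3/7) = -252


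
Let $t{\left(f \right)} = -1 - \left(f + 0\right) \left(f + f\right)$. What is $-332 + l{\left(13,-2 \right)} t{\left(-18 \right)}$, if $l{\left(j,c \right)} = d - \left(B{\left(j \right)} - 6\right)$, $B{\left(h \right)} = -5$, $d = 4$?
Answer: $-10067$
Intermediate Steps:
$l{\left(j,c \right)} = 15$ ($l{\left(j,c \right)} = 4 - \left(-5 - 6\right) = 4 - -11 = 4 + 11 = 15$)
$t{\left(f \right)} = -1 - 2 f^{2}$ ($t{\left(f \right)} = -1 - f 2 f = -1 - 2 f^{2}$)
$-332 + l{\left(13,-2 \right)} t{\left(-18 \right)} = -332 + 15 \left(-1 - 2 \left(-18\right)^{2}\right) = -332 + 15 \left(-1 - 648\right) = -332 + 15 \left(-649\right) = -332 - 9735 = -10067$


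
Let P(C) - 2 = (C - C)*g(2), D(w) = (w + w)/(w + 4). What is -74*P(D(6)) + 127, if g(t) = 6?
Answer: -21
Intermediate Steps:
D(w) = 2*w/(4 + w) (D(w) = (2*w)/(4 + w) = 2*w/(4 + w))
P(C) = 2 (P(C) = 2 + (C - C)*6 = 2 + 0*6 = 2 + 0 = 2)
-74*P(D(6)) + 127 = -74*2 + 127 = -148 + 127 = -21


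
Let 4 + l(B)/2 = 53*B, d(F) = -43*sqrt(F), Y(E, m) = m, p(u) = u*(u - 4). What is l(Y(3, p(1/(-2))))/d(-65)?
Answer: 461*I*sqrt(65)/5590 ≈ 0.66488*I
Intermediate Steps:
p(u) = u*(-4 + u)
l(B) = -8 + 106*B (l(B) = -8 + 2*(53*B) = -8 + 106*B)
l(Y(3, p(1/(-2))))/d(-65) = (-8 + 106*((-4 + 1/(-2))/(-2)))/((-43*I*sqrt(65))) = (-8 + 106*(-(-4 - 1/2)/2))/((-43*I*sqrt(65))) = (-8 + 106*(-1/2*(-9/2)))/((-43*I*sqrt(65))) = (-8 + 106*(9/4))*(I*sqrt(65)/2795) = (-8 + 477/2)*(I*sqrt(65)/2795) = 461*(I*sqrt(65)/2795)/2 = 461*I*sqrt(65)/5590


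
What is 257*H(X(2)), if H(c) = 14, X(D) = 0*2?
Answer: 3598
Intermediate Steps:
X(D) = 0
257*H(X(2)) = 257*14 = 3598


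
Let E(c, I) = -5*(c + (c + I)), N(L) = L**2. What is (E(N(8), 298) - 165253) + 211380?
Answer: 43997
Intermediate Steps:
E(c, I) = -10*c - 5*I (E(c, I) = -5*(c + (I + c)) = -5*(I + 2*c) = -10*c - 5*I)
(E(N(8), 298) - 165253) + 211380 = ((-10*8**2 - 5*298) - 165253) + 211380 = ((-10*64 - 1490) - 165253) + 211380 = ((-640 - 1490) - 165253) + 211380 = (-2130 - 165253) + 211380 = -167383 + 211380 = 43997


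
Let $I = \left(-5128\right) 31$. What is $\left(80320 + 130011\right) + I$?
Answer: $51363$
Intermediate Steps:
$I = -158968$
$\left(80320 + 130011\right) + I = \left(80320 + 130011\right) - 158968 = 210331 - 158968 = 51363$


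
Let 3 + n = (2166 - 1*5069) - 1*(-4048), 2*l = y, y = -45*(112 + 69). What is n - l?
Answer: 10429/2 ≈ 5214.5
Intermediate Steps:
y = -8145 (y = -45*181 = -8145)
l = -8145/2 (l = (½)*(-8145) = -8145/2 ≈ -4072.5)
n = 1142 (n = -3 + ((2166 - 1*5069) - 1*(-4048)) = -3 + ((2166 - 5069) + 4048) = -3 + (-2903 + 4048) = -3 + 1145 = 1142)
n - l = 1142 - 1*(-8145/2) = 1142 + 8145/2 = 10429/2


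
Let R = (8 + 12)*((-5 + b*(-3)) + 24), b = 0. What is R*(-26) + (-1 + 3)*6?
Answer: -9868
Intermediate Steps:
R = 380 (R = (8 + 12)*((-5 + 0*(-3)) + 24) = 20*((-5 + 0) + 24) = 20*(-5 + 24) = 20*19 = 380)
R*(-26) + (-1 + 3)*6 = 380*(-26) + (-1 + 3)*6 = -9880 + 2*6 = -9880 + 12 = -9868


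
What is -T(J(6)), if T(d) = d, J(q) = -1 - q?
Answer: 7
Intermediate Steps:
-T(J(6)) = -(-1 - 1*6) = -(-1 - 6) = -1*(-7) = 7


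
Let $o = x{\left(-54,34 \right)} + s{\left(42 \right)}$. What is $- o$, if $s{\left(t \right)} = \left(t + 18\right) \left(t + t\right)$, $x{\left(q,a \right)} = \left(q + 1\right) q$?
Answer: $-7902$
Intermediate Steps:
$x{\left(q,a \right)} = q \left(1 + q\right)$ ($x{\left(q,a \right)} = \left(1 + q\right) q = q \left(1 + q\right)$)
$s{\left(t \right)} = 2 t \left(18 + t\right)$ ($s{\left(t \right)} = \left(18 + t\right) 2 t = 2 t \left(18 + t\right)$)
$o = 7902$ ($o = - 54 \left(1 - 54\right) + 2 \cdot 42 \left(18 + 42\right) = \left(-54\right) \left(-53\right) + 2 \cdot 42 \cdot 60 = 2862 + 5040 = 7902$)
$- o = \left(-1\right) 7902 = -7902$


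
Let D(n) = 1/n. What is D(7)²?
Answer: 1/49 ≈ 0.020408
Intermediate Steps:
D(7)² = (1/7)² = (⅐)² = 1/49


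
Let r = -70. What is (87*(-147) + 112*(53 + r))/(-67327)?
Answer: 14693/67327 ≈ 0.21823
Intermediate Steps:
(87*(-147) + 112*(53 + r))/(-67327) = (87*(-147) + 112*(53 - 70))/(-67327) = (-12789 + 112*(-17))*(-1/67327) = (-12789 - 1904)*(-1/67327) = -14693*(-1/67327) = 14693/67327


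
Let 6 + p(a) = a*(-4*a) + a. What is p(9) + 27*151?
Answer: 3756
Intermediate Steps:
p(a) = -6 + a - 4*a² (p(a) = -6 + (a*(-4*a) + a) = -6 + (-4*a² + a) = -6 + (a - 4*a²) = -6 + a - 4*a²)
p(9) + 27*151 = (-6 + 9 - 4*9²) + 27*151 = (-6 + 9 - 4*81) + 4077 = (-6 + 9 - 324) + 4077 = -321 + 4077 = 3756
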